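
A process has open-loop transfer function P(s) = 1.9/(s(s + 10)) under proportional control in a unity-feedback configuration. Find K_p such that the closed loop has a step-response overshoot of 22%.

From %OS = 100·exp(−πζ/√(1−ζ²)) = 22%, ζ = −ln(0.22)/√(π²+ln²(0.22)) = 0.4342.
Characteristic equation s² + 10s + 1.9K_p = 0 gives ζ = 10/(2√(1.9K_p)).
Setting ζ = 0.4342: √(1.9K_p) = 10/(2·0.4342) = 11.52, so K_p = 132.6/1.9 = 69.8.

K_p = 69.8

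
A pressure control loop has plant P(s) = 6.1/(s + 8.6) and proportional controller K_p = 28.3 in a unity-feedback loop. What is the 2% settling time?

Closed-loop transfer function: T(s) = K_p·P(s)/(1 + K_p·P(s)) = 172.6/(s + 8.6 + 172.6) = 172.6/(s + 181.2).
Time constant τ = 1/181.2 = 0.005518 s, so the 2% settling time is about 4τ = 0.0221 s.

T_s ≈ 0.0221 s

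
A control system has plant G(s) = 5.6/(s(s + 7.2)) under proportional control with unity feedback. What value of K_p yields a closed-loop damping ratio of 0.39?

Closed-loop characteristic equation: s² + 7.2s + K_p·5.6 = 0.
So ω_n = √(5.6K_p) and 2ζω_n = 7.2, giving ζ = 7.2/(2√(5.6K_p)).
Setting ζ = 0.39: √(5.6K_p) = 7.2/(2·0.39) = 9.231, so K_p = 85.21/5.6 = 15.2.

K_p = 15.2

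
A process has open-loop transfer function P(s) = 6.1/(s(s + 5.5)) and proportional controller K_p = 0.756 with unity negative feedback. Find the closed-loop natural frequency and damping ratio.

1 + K_p·P(s) = 0 gives s² + 5.5s + 4.612 = 0.
Matching s² + 2ζω_n s + ω_n²: ω_n = √4.612 = 2.147 rad/s and 2ζω_n = 5.5, so ζ = 5.5/(2·2.147) = 1.28.

ω_n = 2.15 rad/s, ζ = 1.28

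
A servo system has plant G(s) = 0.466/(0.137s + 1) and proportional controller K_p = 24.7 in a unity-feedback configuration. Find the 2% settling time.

T_s ≈ 0.0438 s

Closed loop: T(s) = K_p·G/(1+K_p·G) = 11.51/(0.137s + 1 + 11.51), with pole at s = −(1 + 11.51)/0.137 = −91.32.
τ = 1/91.32 = 0.01095 s, so 2% settling time ≈ 4τ = 0.0438 s.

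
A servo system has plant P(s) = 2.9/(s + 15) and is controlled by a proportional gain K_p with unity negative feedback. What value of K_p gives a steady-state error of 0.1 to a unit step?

Steady-state error for a unit step on this type-0 loop is 1/(1 + K_p·P(0)).
P(0) = 0.1933. Require 1/(1 + K_p·0.1933) = 0.1, so 1 + 0.1933·K_p = 10.
K_p = (10 − 1)/0.1933 = 46.6.

K_p = 46.6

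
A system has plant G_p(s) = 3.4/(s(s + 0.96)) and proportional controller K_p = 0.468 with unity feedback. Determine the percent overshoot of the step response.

Closed-loop characteristic equation: s² + 0.96s + 1.591 = 0, so ω_n = 1.261 rad/s and ζ = 0.96/(2·1.261) = 0.3805.
%OS = 100·exp(−πζ/√(1−ζ²)) = 100·exp(−π·0.3805/√0.8552) = 27.5%.

27.5%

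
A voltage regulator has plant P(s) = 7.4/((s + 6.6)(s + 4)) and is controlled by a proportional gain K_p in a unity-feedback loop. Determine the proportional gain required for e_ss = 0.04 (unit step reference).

K_p = 85.6

Steady-state error for a unit step on this type-0 loop is 1/(1 + K_p·P(0)).
P(0) = 0.2803. Require 1/(1 + K_p·0.2803) = 0.04, so 1 + 0.2803·K_p = 25.
K_p = (25 − 1)/0.2803 = 85.6.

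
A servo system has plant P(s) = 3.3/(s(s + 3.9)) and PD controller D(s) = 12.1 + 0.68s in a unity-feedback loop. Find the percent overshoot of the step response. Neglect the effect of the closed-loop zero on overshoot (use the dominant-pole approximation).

Forward path: (12.1 + 0.68s)·3.3/(s(s+3.9)). The closed-loop characteristic equation is s² + (3.9 + 3.3·0.68)s + 3.3·12.1 = 0.
That is s² + 6.144s + 39.93 = 0, so ω_n = 6.319 rad/s and ζ = 6.144/(2·6.319) = 0.4862.
%OS = 100·exp(−πζ/√(1−ζ²)) = 17.4%.

17.4%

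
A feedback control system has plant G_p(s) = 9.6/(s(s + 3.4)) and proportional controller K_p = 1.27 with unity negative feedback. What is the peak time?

T_p = 1.03 s

Closed-loop characteristic equation: s² + 3.4s + 12.19 = 0, so ω_n = 3.492 rad/s and ζ = 3.4/(2·3.492) = 0.4869.
Damped frequency ω_d = ω_n√(1−ζ²) = 3.05 rad/s, so peak time T_p = π/ω_d = 1.03 s.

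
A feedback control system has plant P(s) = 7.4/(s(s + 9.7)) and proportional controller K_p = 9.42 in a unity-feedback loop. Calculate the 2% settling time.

T_s ≈ 0.825 s

Closed-loop characteristic equation: s² + 9.7s + 69.71 = 0, so ω_n = 8.349 rad/s and ζ = 9.7/(2·8.349) = 0.5809.
2% settling time T_s ≈ 4/(ζω_n) = 4/4.85 = 0.825 s.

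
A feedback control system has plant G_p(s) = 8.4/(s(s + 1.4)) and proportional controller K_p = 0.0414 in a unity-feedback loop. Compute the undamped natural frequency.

1 + K_p·G_p(s) = 0 gives s² + 1.4s + 0.3478 = 0.
So ω_n² = 0.3478 ⇒ ω_n = 0.5897 rad/s, and ζ = 1.4/(2ω_n) = 1.19.

ω_n = 0.59 rad/s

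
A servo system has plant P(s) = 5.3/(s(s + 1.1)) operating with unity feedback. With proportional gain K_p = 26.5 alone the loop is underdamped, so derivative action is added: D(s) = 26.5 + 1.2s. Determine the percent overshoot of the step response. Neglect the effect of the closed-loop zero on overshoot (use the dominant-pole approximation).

35.3%

Forward path: (26.5 + 1.2s)·5.3/(s(s+1.1)). The closed-loop characteristic equation is s² + (1.1 + 5.3·1.2)s + 5.3·26.5 = 0.
That is s² + 7.46s + 140.4 = 0, so ω_n = 11.85 rad/s and ζ = 7.46/(2·11.85) = 0.3147.
%OS = 100·exp(−πζ/√(1−ζ²)) = 35.3%.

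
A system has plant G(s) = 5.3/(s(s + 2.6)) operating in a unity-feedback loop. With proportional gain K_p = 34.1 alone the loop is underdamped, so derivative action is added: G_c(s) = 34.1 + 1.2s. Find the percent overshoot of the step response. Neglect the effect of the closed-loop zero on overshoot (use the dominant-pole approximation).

Forward path: (34.1 + 1.2s)·5.3/(s(s+2.6)). The closed-loop characteristic equation is s² + (2.6 + 5.3·1.2)s + 5.3·34.1 = 0.
That is s² + 8.96s + 180.7 = 0, so ω_n = 13.44 rad/s and ζ = 8.96/(2·13.44) = 0.3332.
%OS = 100·exp(−πζ/√(1−ζ²)) = 32.9%.

32.9%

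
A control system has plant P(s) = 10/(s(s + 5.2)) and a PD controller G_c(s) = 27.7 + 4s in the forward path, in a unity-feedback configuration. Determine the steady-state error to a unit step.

0

The open loop G_c(s)P(s) has a pole at the origin (type 1), so the static position error constant is infinite and e_ss = 1/(1+∞) = 0.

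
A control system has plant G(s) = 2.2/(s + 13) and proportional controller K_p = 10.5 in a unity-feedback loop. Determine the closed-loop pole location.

Closed-loop transfer function: T(s) = K_p·G(s)/(1 + K_p·G(s)) = 23.1/(s + 13 + 23.1) = 23.1/(s + 36.1).
The closed-loop pole is at s = −36.1.

s = -36.1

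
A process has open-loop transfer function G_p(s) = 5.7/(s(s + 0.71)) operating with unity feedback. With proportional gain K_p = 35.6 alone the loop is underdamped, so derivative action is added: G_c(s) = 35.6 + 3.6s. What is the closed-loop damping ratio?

Forward path: (35.6 + 3.6s)·5.7/(s(s+0.71)). The closed-loop characteristic equation is s² + (0.71 + 5.7·3.6)s + 5.7·35.6 = 0.
That is s² + 21.23s + 202.9 = 0, so ω_n = 14.24 rad/s and ζ = 21.23/(2·14.24) = 0.7452.

ζ = 0.745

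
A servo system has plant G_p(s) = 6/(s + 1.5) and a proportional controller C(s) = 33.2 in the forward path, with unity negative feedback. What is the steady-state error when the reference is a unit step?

The loop is type 0. Static position error constant K_pos = C(0)·G_p(0) = 33.2·4 = 132.8.
Steady-state error to a unit step: e_ss = 1/(1+K_pos) = 1/133.8 = 0.00747.

0.00747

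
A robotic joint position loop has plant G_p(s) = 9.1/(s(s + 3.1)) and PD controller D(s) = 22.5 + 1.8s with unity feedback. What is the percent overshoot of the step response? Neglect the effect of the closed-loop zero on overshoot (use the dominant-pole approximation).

Forward path: (22.5 + 1.8s)·9.1/(s(s+3.1)). The closed-loop characteristic equation is s² + (3.1 + 9.1·1.8)s + 9.1·22.5 = 0.
That is s² + 19.48s + 204.8 = 0, so ω_n = 14.31 rad/s and ζ = 19.48/(2·14.31) = 0.6807.
%OS = 100·exp(−πζ/√(1−ζ²)) = 5.4%.

5.4%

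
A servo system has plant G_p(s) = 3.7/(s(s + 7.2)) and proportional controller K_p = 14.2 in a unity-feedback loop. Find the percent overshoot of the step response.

The closed-loop denominator s² + 7.2s + 52.54 gives ω_n = √52.54 = 7.248 and ζ = 7.2/(2ω_n) = 0.4967.
%OS = 100·exp(−πζ/√(1−ζ²)) = 100·exp(−π·0.4967/√0.7533) = 16.6%.

16.6%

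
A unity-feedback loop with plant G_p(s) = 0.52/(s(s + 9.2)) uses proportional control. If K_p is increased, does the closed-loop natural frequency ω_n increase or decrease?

increase

ω_n = √(0.52·K_p), which grows with K_p.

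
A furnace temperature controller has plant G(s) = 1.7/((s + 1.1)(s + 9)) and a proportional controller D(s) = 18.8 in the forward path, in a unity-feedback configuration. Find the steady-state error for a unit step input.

0.237

The loop is type 0. Static position error constant K_pos = D(0)·G(0) = 18.8·0.1717 = 3.228.
Steady-state error to a unit step: e_ss = 1/(1+K_pos) = 1/4.228 = 0.237.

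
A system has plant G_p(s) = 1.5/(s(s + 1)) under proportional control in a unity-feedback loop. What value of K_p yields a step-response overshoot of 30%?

From %OS = 100·exp(−πζ/√(1−ζ²)) = 30%, ζ = −ln(0.3)/√(π²+ln²(0.3)) = 0.3579.
Characteristic equation s² + 1s + 1.5K_p = 0 gives ζ = 1/(2√(1.5K_p)).
Setting ζ = 0.3579: √(1.5K_p) = 1/(2·0.3579) = 1.397, so K_p = 1.952/1.5 = 1.3.

K_p = 1.3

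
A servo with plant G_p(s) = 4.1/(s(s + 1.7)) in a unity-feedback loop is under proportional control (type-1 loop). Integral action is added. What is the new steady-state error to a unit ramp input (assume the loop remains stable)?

The integrator raises the loop to type 2, so K_v → ∞ and e_ss to a ramp is zero.

0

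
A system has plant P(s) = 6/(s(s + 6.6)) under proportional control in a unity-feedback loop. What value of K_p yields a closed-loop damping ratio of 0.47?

Closed-loop characteristic equation: s² + 6.6s + K_p·6 = 0.
So ω_n = √(6K_p) and 2ζω_n = 6.6, giving ζ = 6.6/(2√(6K_p)).
Setting ζ = 0.47: √(6K_p) = 6.6/(2·0.47) = 7.021, so K_p = 49.3/6 = 8.22.

K_p = 8.22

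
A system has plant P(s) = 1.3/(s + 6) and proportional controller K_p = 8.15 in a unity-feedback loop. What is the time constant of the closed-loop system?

Closed-loop transfer function: T(s) = K_p·P(s)/(1 + K_p·P(s)) = 10.6/(s + 6 + 10.6) = 10.6/(s + 16.59).
Time constant τ = 1/16.59 = 0.0603 s.

τ = 0.0603 s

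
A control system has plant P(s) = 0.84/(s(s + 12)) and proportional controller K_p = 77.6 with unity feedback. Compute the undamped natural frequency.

ω_n = 8.07 rad/s

1 + K_p·P(s) = 0 gives s² + 12s + 65.18 = 0.
So ω_n² = 65.18 ⇒ ω_n = 8.074 rad/s, and ζ = 12/(2ω_n) = 0.743.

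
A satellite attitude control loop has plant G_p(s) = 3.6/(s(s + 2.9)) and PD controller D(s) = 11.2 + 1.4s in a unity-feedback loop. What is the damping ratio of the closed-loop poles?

Forward path: (11.2 + 1.4s)·3.6/(s(s+2.9)). The closed-loop characteristic equation is s² + (2.9 + 3.6·1.4)s + 3.6·11.2 = 0.
That is s² + 7.94s + 40.32 = 0, so ω_n = 6.35 rad/s and ζ = 7.94/(2·6.35) = 0.6252.

ζ = 0.625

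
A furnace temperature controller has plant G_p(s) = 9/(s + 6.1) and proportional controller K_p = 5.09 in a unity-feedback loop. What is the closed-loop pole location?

Closed-loop transfer function: T(s) = K_p·G_p(s)/(1 + K_p·G_p(s)) = 45.81/(s + 6.1 + 45.81) = 45.81/(s + 51.91).
The closed-loop pole is at s = −51.91.

s = -51.91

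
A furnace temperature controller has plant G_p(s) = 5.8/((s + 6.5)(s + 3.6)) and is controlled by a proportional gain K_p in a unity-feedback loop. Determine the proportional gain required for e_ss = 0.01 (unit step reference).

The loop is type 0, so e_ss(step) = 1/(1 + K_pos) with K_pos = K_p·G_p(0).
G_p(0) = 0.2479. Require 1/(1 + K_p·0.2479) = 0.01, so 1 + 0.2479·K_p = 100.
K_p = (100 − 1)/0.2479 = 399.

K_p = 399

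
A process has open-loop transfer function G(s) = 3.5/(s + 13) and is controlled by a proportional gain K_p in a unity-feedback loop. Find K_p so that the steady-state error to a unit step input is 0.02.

Steady-state error for a unit step on this type-0 loop is 1/(1 + K_p·G(0)).
G(0) = 0.2692. Require 1/(1 + K_p·0.2692) = 0.02, so 1 + 0.2692·K_p = 50.
K_p = (50 − 1)/0.2692 = 182.

K_p = 182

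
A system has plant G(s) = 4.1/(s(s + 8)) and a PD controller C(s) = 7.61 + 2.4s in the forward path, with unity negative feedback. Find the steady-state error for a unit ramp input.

0.256

The loop has one pole at the origin (type 1). Velocity error constant K_v = lim_{s→0} s·C(s)G(s) = 7.61·4.1/8 = 3.9.
Steady-state error to a unit ramp: e_ss = 1/K_v = 0.256.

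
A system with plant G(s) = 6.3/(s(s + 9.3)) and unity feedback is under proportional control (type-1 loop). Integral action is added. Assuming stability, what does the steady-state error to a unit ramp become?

The integrator raises the loop to type 2, so K_v → ∞ and e_ss to a ramp is zero.

0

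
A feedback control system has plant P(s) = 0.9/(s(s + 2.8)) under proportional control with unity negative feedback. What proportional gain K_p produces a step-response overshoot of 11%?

K_p = 6.59

From %OS = 100·exp(−πζ/√(1−ζ²)) = 11%, ζ = −ln(0.11)/√(π²+ln²(0.11)) = 0.5749.
Characteristic equation s² + 2.8s + 0.9K_p = 0 gives ζ = 2.8/(2√(0.9K_p)).
Setting ζ = 0.5749: √(0.9K_p) = 2.8/(2·0.5749) = 2.435, so K_p = 5.93/0.9 = 6.59.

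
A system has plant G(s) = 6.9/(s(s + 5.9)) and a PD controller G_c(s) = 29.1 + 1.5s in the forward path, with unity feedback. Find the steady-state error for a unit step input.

The open loop G_c(s)G(s) has a pole at the origin (type 1), so the static position error constant is infinite and e_ss = 1/(1+∞) = 0.

0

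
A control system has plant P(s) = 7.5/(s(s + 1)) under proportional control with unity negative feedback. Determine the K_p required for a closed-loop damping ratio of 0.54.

Closed-loop characteristic equation: s² + 1s + K_p·7.5 = 0.
So ω_n = √(7.5K_p) and 2ζω_n = 1, giving ζ = 1/(2√(7.5K_p)).
Setting ζ = 0.54: √(7.5K_p) = 1/(2·0.54) = 0.9259, so K_p = 0.8573/7.5 = 0.114.

K_p = 0.114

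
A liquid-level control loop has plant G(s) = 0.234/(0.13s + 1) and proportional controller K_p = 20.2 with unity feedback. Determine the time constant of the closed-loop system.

τ = 0.0227 s

Closed loop: T(s) = K_p·G/(1+K_p·G) = 4.727/(0.13s + 1 + 4.727), with pole at s = −(1 + 4.727)/0.13 = −44.05.
Closed-loop time constant τ = 1/44.05 = 0.0227 s.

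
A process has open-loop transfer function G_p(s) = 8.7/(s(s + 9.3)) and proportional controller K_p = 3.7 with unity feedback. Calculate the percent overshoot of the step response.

1.12%

From 1 + K_pG_p(s) = 0: s² + 9.3s + 32.19 = 0 ⇒ ω_n = 5.674, ζ = 0.8196.
%OS = 100·exp(−πζ/√(1−ζ²)) = 100·exp(−π·0.8196/√0.3283) = 1.12%.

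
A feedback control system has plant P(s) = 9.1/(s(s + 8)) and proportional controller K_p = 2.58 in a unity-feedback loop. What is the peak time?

T_p = 1.15 s

From 1 + K_pP(s) = 0: s² + 8s + 23.48 = 0 ⇒ ω_n = 4.845, ζ = 0.8255.
Damped frequency ω_d = ω_n√(1−ζ²) = 2.735 rad/s, so peak time T_p = π/ω_d = 1.15 s.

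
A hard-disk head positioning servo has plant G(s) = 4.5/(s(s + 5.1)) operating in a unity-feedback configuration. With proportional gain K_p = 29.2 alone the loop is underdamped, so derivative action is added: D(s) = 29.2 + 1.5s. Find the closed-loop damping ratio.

Forward path: (29.2 + 1.5s)·4.5/(s(s+5.1)). The closed-loop characteristic equation is s² + (5.1 + 4.5·1.5)s + 4.5·29.2 = 0.
That is s² + 11.85s + 131.4 = 0, so ω_n = 11.46 rad/s and ζ = 11.85/(2·11.46) = 0.5169.

ζ = 0.517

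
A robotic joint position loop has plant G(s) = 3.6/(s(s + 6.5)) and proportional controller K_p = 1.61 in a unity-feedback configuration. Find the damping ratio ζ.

1 + K_p·G(s) = 0 gives s² + 6.5s + 5.796 = 0.
Matching s² + 2ζω_n s + ω_n²: ω_n = √5.796 = 2.407 rad/s and 2ζω_n = 6.5, so ζ = 6.5/(2·2.407) = 1.35.

ζ = 1.35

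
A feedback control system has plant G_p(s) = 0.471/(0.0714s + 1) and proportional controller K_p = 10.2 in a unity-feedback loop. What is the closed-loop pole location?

Closed loop: T(s) = K_p·G_p/(1+K_p·G_p) = 4.804/(0.0714s + 1 + 4.804), with pole at s = −(1 + 4.804)/0.0714 = −81.29.

s = -81.29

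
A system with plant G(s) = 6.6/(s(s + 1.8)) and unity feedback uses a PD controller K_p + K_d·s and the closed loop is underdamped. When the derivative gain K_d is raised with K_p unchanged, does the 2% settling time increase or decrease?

Characteristic equation s² + (1.8 + 6.6K_d)s + 6.6K_p = 0: raising K_d increases ζω_n = (1.8+6.6K_d)/2 while the loop stays underdamped, so T_s ≈ 4/(ζω_n) decreases.

decrease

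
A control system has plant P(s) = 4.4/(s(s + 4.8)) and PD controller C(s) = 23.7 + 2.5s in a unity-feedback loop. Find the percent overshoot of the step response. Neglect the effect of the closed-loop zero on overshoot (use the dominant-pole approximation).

Forward path: (23.7 + 2.5s)·4.4/(s(s+4.8)). The closed-loop characteristic equation is s² + (4.8 + 4.4·2.5)s + 4.4·23.7 = 0.
That is s² + 15.8s + 104.3 = 0, so ω_n = 10.21 rad/s and ζ = 15.8/(2·10.21) = 0.7736.
%OS = 100·exp(−πζ/√(1−ζ²)) = 2.16%.

2.16%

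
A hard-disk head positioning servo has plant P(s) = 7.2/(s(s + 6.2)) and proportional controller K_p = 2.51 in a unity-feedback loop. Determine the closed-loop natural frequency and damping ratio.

1 + K_p·P(s) = 0 gives s² + 6.2s + 18.07 = 0.
So ω_n² = 18.07 ⇒ ω_n = 4.251 rad/s, and ζ = 6.2/(2ω_n) = 0.729.

ω_n = 4.25 rad/s, ζ = 0.729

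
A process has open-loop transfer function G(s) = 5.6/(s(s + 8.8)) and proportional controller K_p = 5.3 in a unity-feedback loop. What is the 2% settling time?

T_s ≈ 0.909 s

The closed-loop denominator s² + 8.8s + 29.68 gives ω_n = √29.68 = 5.448 and ζ = 8.8/(2ω_n) = 0.8076.
2% settling time T_s ≈ 4/(ζω_n) = 4/4.4 = 0.909 s.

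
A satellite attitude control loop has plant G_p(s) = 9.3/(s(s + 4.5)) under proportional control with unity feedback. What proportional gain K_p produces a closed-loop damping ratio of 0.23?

K_p = 10.3

Closed-loop characteristic equation: s² + 4.5s + K_p·9.3 = 0.
So ω_n = √(9.3K_p) and 2ζω_n = 4.5, giving ζ = 4.5/(2√(9.3K_p)).
Setting ζ = 0.23: √(9.3K_p) = 4.5/(2·0.23) = 9.783, so K_p = 95.7/9.3 = 10.3.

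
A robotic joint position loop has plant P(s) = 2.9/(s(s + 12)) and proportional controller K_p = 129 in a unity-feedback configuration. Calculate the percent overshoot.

35.9%

Closed-loop characteristic equation: s² + 12s + 374.1 = 0, so ω_n = 19.34 rad/s and ζ = 12/(2·19.34) = 0.3102.
%OS = 100·exp(−πζ/√(1−ζ²)) = 100·exp(−π·0.3102/√0.9038) = 35.9%.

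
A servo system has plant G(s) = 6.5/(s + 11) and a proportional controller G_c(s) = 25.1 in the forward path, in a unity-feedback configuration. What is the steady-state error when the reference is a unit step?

The loop is type 0. Static position error constant K_pos = G_c(0)·G(0) = 25.1·0.5909 = 14.83.
Steady-state error to a unit step: e_ss = 1/(1+K_pos) = 1/15.83 = 0.0632.

0.0632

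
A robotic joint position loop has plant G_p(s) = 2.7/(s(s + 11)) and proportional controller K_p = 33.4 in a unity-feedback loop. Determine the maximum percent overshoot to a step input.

10.7%

The closed-loop denominator s² + 11s + 90.18 gives ω_n = √90.18 = 9.496 and ζ = 11/(2ω_n) = 0.5792.
%OS = 100·exp(−πζ/√(1−ζ²)) = 100·exp(−π·0.5792/√0.6646) = 10.7%.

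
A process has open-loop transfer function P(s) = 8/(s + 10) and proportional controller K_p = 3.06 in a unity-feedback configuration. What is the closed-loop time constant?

τ = 0.029 s

Closed-loop transfer function: T(s) = K_p·P(s)/(1 + K_p·P(s)) = 24.48/(s + 10 + 24.48) = 24.48/(s + 34.48).
Time constant τ = 1/34.48 = 0.029 s.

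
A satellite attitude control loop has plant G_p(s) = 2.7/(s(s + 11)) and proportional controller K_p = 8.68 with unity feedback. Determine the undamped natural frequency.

1 + K_p·G_p(s) = 0 gives s² + 11s + 23.44 = 0.
Matching s² + 2ζω_n s + ω_n²: ω_n = √23.44 = 4.841 rad/s and 2ζω_n = 11, so ζ = 11/(2·4.841) = 1.14.

ω_n = 4.84 rad/s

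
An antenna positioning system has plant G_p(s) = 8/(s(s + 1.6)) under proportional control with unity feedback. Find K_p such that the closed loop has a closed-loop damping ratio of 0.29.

K_p = 0.951

Closed-loop characteristic equation: s² + 1.6s + K_p·8 = 0.
So ω_n = √(8K_p) and 2ζω_n = 1.6, giving ζ = 1.6/(2√(8K_p)).
Setting ζ = 0.29: √(8K_p) = 1.6/(2·0.29) = 2.759, so K_p = 7.61/8 = 0.951.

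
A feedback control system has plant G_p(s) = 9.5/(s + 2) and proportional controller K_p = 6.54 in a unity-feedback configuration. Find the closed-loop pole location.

Closed-loop transfer function: T(s) = K_p·G_p(s)/(1 + K_p·G_p(s)) = 62.13/(s + 2 + 62.13) = 62.13/(s + 64.13).
The closed-loop pole is at s = −64.13.

s = -64.13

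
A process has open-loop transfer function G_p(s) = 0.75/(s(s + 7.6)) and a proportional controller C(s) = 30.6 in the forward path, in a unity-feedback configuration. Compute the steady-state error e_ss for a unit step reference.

0

The open loop C(s)G_p(s) has a pole at the origin (type 1), so the static position error constant is infinite and e_ss = 1/(1+∞) = 0.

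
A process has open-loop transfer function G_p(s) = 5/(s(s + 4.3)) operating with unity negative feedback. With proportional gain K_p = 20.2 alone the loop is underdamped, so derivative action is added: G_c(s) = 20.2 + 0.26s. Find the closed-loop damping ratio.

ζ = 0.279

Forward path: (20.2 + 0.26s)·5/(s(s+4.3)). The closed-loop characteristic equation is s² + (4.3 + 5·0.26)s + 5·20.2 = 0.
That is s² + 5.6s + 101 = 0, so ω_n = 10.05 rad/s and ζ = 5.6/(2·10.05) = 0.2786.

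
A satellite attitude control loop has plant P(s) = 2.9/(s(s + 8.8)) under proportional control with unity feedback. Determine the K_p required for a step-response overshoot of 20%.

K_p = 32.1

From %OS = 100·exp(−πζ/√(1−ζ²)) = 20%, ζ = −ln(0.2)/√(π²+ln²(0.2)) = 0.4559.
Characteristic equation s² + 8.8s + 2.9K_p = 0 gives ζ = 8.8/(2√(2.9K_p)).
Setting ζ = 0.4559: √(2.9K_p) = 8.8/(2·0.4559) = 9.65, so K_p = 93.13/2.9 = 32.1.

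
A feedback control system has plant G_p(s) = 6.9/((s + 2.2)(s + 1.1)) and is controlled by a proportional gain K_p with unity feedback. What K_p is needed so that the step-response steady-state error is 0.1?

K_p = 3.16

For a type-0 loop with proportional control, e_ss = 1/(1 + K_p·G_p(0)).
G_p(0) = 2.851. Require 1/(1 + K_p·2.851) = 0.1, so 1 + 2.851·K_p = 10.
K_p = (10 − 1)/2.851 = 3.16.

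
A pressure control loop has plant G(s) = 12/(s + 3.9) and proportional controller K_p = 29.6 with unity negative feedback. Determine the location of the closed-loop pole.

s = -359.1

Closed-loop transfer function: T(s) = K_p·G(s)/(1 + K_p·G(s)) = 355.2/(s + 3.9 + 355.2) = 355.2/(s + 359.1).
The closed-loop pole is at s = −359.1.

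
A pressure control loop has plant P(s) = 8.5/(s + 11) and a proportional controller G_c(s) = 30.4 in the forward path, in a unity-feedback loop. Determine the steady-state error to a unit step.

0.0408

The loop is type 0. Static position error constant K_pos = G_c(0)·P(0) = 30.4·0.7727 = 23.49.
Steady-state error to a unit step: e_ss = 1/(1+K_pos) = 1/24.49 = 0.0408.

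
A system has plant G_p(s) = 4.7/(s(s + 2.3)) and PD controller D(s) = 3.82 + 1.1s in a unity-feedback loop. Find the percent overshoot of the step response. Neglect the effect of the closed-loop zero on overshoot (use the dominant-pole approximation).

Forward path: (3.82 + 1.1s)·4.7/(s(s+2.3)). The closed-loop characteristic equation is s² + (2.3 + 4.7·1.1)s + 4.7·3.82 = 0.
That is s² + 7.47s + 17.95 = 0, so ω_n = 4.237 rad/s and ζ = 7.47/(2·4.237) = 0.8815.
%OS = 100·exp(−πζ/√(1−ζ²)) = 0.284%.

0.284%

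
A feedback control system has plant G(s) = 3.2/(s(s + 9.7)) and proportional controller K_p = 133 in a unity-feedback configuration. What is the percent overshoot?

The closed-loop denominator s² + 9.7s + 425.6 gives ω_n = √425.6 = 20.63 and ζ = 9.7/(2ω_n) = 0.2351.
%OS = 100·exp(−πζ/√(1−ζ²)) = 100·exp(−π·0.2351/√0.9447) = 46.8%.

46.8%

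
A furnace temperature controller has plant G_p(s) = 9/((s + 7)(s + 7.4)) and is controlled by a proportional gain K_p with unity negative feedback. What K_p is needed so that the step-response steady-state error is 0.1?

K_p = 51.8

Steady-state error for a unit step on this type-0 loop is 1/(1 + K_p·G_p(0)).
G_p(0) = 0.1737. Require 1/(1 + K_p·0.1737) = 0.1, so 1 + 0.1737·K_p = 10.
K_p = (10 − 1)/0.1737 = 51.8.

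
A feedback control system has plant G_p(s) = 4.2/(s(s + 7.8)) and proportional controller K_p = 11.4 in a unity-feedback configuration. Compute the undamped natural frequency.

ω_n = 6.92 rad/s

With unity feedback the closed-loop characteristic equation is s² + 7.8s + 11.4·4.2 = s² + 7.8s + 47.88 = 0.
Matching s² + 2ζω_n s + ω_n²: ω_n = √47.88 = 6.92 rad/s and 2ζω_n = 7.8, so ζ = 7.8/(2·6.92) = 0.564.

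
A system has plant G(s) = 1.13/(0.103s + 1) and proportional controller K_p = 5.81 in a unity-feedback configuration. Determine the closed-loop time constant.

Closed loop: T(s) = K_p·G/(1+K_p·G) = 6.565/(0.103s + 1 + 6.565), with pole at s = −(1 + 6.565)/0.103 = −73.45.
Closed-loop time constant τ = 1/73.45 = 0.0136 s.

τ = 0.0136 s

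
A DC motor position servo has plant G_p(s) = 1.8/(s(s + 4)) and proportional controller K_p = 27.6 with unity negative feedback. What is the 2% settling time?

From 1 + K_pG_p(s) = 0: s² + 4s + 49.68 = 0 ⇒ ω_n = 7.048, ζ = 0.2838.
2% settling time T_s ≈ 4/(ζω_n) = 4/2 = 2 s.

T_s ≈ 2 s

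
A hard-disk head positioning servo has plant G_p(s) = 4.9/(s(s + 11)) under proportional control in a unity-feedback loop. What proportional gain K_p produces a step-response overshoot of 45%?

K_p = 102

From %OS = 100·exp(−πζ/√(1−ζ²)) = 45%, ζ = −ln(0.45)/√(π²+ln²(0.45)) = 0.2463.
Characteristic equation s² + 11s + 4.9K_p = 0 gives ζ = 11/(2√(4.9K_p)).
Setting ζ = 0.2463: √(4.9K_p) = 11/(2·0.2463) = 22.33, so K_p = 498.5/4.9 = 102.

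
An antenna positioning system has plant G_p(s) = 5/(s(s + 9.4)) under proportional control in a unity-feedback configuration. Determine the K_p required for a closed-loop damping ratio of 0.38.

Closed-loop characteristic equation: s² + 9.4s + K_p·5 = 0.
So ω_n = √(5K_p) and 2ζω_n = 9.4, giving ζ = 9.4/(2√(5K_p)).
Setting ζ = 0.38: √(5K_p) = 9.4/(2·0.38) = 12.37, so K_p = 153/5 = 30.6.

K_p = 30.6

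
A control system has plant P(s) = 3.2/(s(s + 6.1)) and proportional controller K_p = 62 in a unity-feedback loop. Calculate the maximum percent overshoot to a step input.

The closed-loop denominator s² + 6.1s + 198.4 gives ω_n = √198.4 = 14.09 and ζ = 6.1/(2ω_n) = 0.2165.
%OS = 100·exp(−πζ/√(1−ζ²)) = 100·exp(−π·0.2165/√0.9531) = 49.8%.

49.8%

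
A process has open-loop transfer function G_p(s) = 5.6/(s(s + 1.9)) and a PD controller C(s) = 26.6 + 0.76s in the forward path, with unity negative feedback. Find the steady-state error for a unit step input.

0

The open loop C(s)G_p(s) has a pole at the origin (type 1), so the static position error constant is infinite and e_ss = 1/(1+∞) = 0.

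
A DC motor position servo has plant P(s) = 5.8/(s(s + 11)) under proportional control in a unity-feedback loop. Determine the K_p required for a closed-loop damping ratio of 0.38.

Closed-loop characteristic equation: s² + 11s + K_p·5.8 = 0.
So ω_n = √(5.8K_p) and 2ζω_n = 11, giving ζ = 11/(2√(5.8K_p)).
Setting ζ = 0.38: √(5.8K_p) = 11/(2·0.38) = 14.47, so K_p = 209.5/5.8 = 36.1.

K_p = 36.1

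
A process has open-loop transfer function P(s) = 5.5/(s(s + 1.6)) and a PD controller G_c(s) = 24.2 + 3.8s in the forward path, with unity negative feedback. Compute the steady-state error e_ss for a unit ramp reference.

The loop has one pole at the origin (type 1). Velocity error constant K_v = lim_{s→0} s·G_c(s)P(s) = 24.2·5.5/1.6 = 83.19.
Steady-state error to a unit ramp: e_ss = 1/K_v = 0.012.

0.012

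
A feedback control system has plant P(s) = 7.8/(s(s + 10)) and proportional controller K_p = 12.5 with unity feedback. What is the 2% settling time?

T_s ≈ 0.8 s

From 1 + K_pP(s) = 0: s² + 10s + 97.5 = 0 ⇒ ω_n = 9.874, ζ = 0.5064.
2% settling time T_s ≈ 4/(ζω_n) = 4/5 = 0.8 s.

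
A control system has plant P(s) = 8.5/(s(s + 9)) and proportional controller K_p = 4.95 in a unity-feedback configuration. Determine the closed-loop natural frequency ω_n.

With unity feedback the closed-loop characteristic equation is s² + 9s + 4.95·8.5 = s² + 9s + 42.08 = 0.
So ω_n² = 42.08 ⇒ ω_n = 6.487 rad/s, and ζ = 9/(2ω_n) = 0.694.

ω_n = 6.49 rad/s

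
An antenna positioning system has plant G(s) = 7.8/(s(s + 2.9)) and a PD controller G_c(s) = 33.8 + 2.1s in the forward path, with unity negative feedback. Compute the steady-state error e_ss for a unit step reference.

The open loop G_c(s)G(s) has a pole at the origin (type 1), so the static position error constant is infinite and e_ss = 1/(1+∞) = 0.

0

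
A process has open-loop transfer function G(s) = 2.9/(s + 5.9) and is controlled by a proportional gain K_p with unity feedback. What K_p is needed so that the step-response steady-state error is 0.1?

K_p = 18.3

For a type-0 loop with proportional control, e_ss = 1/(1 + K_p·G(0)).
G(0) = 0.4915. Require 1/(1 + K_p·0.4915) = 0.1, so 1 + 0.4915·K_p = 10.
K_p = (10 − 1)/0.4915 = 18.3.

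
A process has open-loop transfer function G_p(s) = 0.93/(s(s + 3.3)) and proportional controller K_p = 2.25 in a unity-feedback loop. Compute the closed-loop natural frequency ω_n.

ω_n = 1.45 rad/s

The closed-loop denominator is s(s+3.3) + 2.25·0.93 = s² + 3.3s + 2.093.
Matching s² + 2ζω_n s + ω_n²: ω_n = √2.093 = 1.447 rad/s and 2ζω_n = 3.3, so ζ = 3.3/(2·1.447) = 1.14.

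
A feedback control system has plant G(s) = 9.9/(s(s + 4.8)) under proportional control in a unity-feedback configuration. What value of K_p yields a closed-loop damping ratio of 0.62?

K_p = 1.51

Closed-loop characteristic equation: s² + 4.8s + K_p·9.9 = 0.
So ω_n = √(9.9K_p) and 2ζω_n = 4.8, giving ζ = 4.8/(2√(9.9K_p)).
Setting ζ = 0.62: √(9.9K_p) = 4.8/(2·0.62) = 3.871, so K_p = 14.98/9.9 = 1.51.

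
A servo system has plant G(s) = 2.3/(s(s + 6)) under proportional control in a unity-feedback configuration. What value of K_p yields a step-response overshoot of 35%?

K_p = 39

From %OS = 100·exp(−πζ/√(1−ζ²)) = 35%, ζ = −ln(0.35)/√(π²+ln²(0.35)) = 0.3169.
Characteristic equation s² + 6s + 2.3K_p = 0 gives ζ = 6/(2√(2.3K_p)).
Setting ζ = 0.3169: √(2.3K_p) = 6/(2·0.3169) = 9.465, so K_p = 89.6/2.3 = 39.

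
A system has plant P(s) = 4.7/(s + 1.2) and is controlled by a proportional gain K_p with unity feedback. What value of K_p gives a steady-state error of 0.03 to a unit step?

The loop is type 0, so e_ss(step) = 1/(1 + K_pos) with K_pos = K_p·P(0).
P(0) = 3.917. Require 1/(1 + K_p·3.917) = 0.03, so 1 + 3.917·K_p = 33.33.
K_p = (33.33 − 1)/3.917 = 8.26.

K_p = 8.26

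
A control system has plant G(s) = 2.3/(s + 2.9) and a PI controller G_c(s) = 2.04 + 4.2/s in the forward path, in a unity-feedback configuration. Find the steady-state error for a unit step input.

The open loop G_c(s)G(s) has a pole at the origin (type 1), so the static position error constant is infinite and e_ss = 1/(1+∞) = 0.

0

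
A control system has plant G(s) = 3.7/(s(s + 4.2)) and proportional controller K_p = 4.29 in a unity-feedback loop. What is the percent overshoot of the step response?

The closed-loop denominator s² + 4.2s + 15.87 gives ω_n = √15.87 = 3.984 and ζ = 4.2/(2ω_n) = 0.5271.
%OS = 100·exp(−πζ/√(1−ζ²)) = 100·exp(−π·0.5271/√0.7222) = 14.2%.

14.2%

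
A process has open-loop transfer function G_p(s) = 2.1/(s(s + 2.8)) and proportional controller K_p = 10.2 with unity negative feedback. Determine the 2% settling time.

T_s ≈ 2.86 s

Closed-loop characteristic equation: s² + 2.8s + 21.42 = 0, so ω_n = 4.628 rad/s and ζ = 2.8/(2·4.628) = 0.3025.
2% settling time T_s ≈ 4/(ζω_n) = 4/1.4 = 2.86 s.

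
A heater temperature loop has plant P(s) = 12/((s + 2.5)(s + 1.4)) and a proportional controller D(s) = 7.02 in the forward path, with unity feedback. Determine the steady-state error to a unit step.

0.0399

The loop is type 0. Static position error constant K_pos = D(0)·P(0) = 7.02·3.429 = 24.07.
Steady-state error to a unit step: e_ss = 1/(1+K_pos) = 1/25.07 = 0.0399.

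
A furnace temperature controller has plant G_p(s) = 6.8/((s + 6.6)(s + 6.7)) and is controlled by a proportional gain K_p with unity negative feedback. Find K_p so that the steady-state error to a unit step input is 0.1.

K_p = 58.5

Steady-state error for a unit step on this type-0 loop is 1/(1 + K_p·G_p(0)).
G_p(0) = 0.1538. Require 1/(1 + K_p·0.1538) = 0.1, so 1 + 0.1538·K_p = 10.
K_p = (10 − 1)/0.1538 = 58.5.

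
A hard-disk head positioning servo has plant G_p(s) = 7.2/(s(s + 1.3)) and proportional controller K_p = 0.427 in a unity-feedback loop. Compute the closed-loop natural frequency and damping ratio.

1 + K_p·G_p(s) = 0 gives s² + 1.3s + 3.074 = 0.
So ω_n² = 3.074 ⇒ ω_n = 1.753 rad/s, and ζ = 1.3/(2ω_n) = 0.371.

ω_n = 1.75 rad/s, ζ = 0.371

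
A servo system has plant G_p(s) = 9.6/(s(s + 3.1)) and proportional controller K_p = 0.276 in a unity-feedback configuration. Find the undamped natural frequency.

With unity feedback the closed-loop characteristic equation is s² + 3.1s + 0.276·9.6 = s² + 3.1s + 2.65 = 0.
Matching s² + 2ζω_n s + ω_n²: ω_n = √2.65 = 1.628 rad/s and 2ζω_n = 3.1, so ζ = 3.1/(2·1.628) = 0.952.

ω_n = 1.63 rad/s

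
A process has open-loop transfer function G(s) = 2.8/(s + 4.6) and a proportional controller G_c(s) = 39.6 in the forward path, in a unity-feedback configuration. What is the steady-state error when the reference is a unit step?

The loop is type 0. Static position error constant K_pos = G_c(0)·G(0) = 39.6·0.6087 = 24.1.
Steady-state error to a unit step: e_ss = 1/(1+K_pos) = 1/25.1 = 0.0398.

0.0398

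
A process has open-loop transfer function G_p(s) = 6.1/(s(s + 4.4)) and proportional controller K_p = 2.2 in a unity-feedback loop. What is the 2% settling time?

T_s ≈ 1.82 s

The closed-loop denominator s² + 4.4s + 13.42 gives ω_n = √13.42 = 3.663 and ζ = 4.4/(2ω_n) = 0.6005.
2% settling time T_s ≈ 4/(ζω_n) = 4/2.2 = 1.82 s.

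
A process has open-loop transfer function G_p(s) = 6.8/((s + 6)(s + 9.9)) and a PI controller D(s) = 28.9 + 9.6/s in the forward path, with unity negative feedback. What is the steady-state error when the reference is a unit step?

The open loop D(s)G_p(s) has a pole at the origin (type 1), so the static position error constant is infinite and e_ss = 1/(1+∞) = 0.

0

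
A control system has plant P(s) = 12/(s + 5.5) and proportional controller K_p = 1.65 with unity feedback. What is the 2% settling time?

Closed-loop transfer function: T(s) = K_p·P(s)/(1 + K_p·P(s)) = 19.8/(s + 5.5 + 19.8) = 19.8/(s + 25.3).
Time constant τ = 1/25.3 = 0.03953 s, so the 2% settling time is about 4τ = 0.158 s.

T_s ≈ 0.158 s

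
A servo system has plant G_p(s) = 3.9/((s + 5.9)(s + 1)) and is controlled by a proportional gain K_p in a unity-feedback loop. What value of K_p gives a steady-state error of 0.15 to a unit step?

For a type-0 loop with proportional control, e_ss = 1/(1 + K_p·G_p(0)).
G_p(0) = 0.661. Require 1/(1 + K_p·0.661) = 0.15, so 1 + 0.661·K_p = 6.667.
K_p = (6.667 − 1)/0.661 = 8.57.

K_p = 8.57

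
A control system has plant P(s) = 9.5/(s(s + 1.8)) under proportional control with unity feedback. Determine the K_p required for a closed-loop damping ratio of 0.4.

K_p = 0.533

Closed-loop characteristic equation: s² + 1.8s + K_p·9.5 = 0.
So ω_n = √(9.5K_p) and 2ζω_n = 1.8, giving ζ = 1.8/(2√(9.5K_p)).
Setting ζ = 0.4: √(9.5K_p) = 1.8/(2·0.4) = 2.25, so K_p = 5.062/9.5 = 0.533.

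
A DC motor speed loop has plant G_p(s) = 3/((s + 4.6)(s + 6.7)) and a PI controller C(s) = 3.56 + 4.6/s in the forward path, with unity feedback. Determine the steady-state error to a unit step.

0

The open loop C(s)G_p(s) has a pole at the origin (type 1), so the static position error constant is infinite and e_ss = 1/(1+∞) = 0.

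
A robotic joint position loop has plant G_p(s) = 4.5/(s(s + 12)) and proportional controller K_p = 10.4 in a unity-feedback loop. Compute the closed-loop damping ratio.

ζ = 0.877

With unity feedback the closed-loop characteristic equation is s² + 12s + 10.4·4.5 = s² + 12s + 46.8 = 0.
Matching s² + 2ζω_n s + ω_n²: ω_n = √46.8 = 6.841 rad/s and 2ζω_n = 12, so ζ = 12/(2·6.841) = 0.877.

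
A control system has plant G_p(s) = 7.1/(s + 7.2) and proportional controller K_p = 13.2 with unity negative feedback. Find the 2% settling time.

T_s ≈ 0.0396 s

Closed-loop transfer function: T(s) = K_p·G_p(s)/(1 + K_p·G_p(s)) = 93.72/(s + 7.2 + 93.72) = 93.72/(s + 100.9).
Time constant τ = 1/100.9 = 0.009909 s, so the 2% settling time is about 4τ = 0.0396 s.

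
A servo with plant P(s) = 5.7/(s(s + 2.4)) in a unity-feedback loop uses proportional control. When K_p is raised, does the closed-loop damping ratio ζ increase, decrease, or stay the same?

ζ = 2.4/(2√(5.7K_p)); increasing K_p raises the denominator, so ζ falls.

decrease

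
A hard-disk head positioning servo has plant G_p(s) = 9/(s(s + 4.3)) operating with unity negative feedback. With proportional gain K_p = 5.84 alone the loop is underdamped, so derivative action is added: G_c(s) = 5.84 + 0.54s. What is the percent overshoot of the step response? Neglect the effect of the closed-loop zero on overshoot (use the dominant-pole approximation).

Forward path: (5.84 + 0.54s)·9/(s(s+4.3)). The closed-loop characteristic equation is s² + (4.3 + 9·0.54)s + 9·5.84 = 0.
That is s² + 9.16s + 52.56 = 0, so ω_n = 7.25 rad/s and ζ = 9.16/(2·7.25) = 0.6317.
%OS = 100·exp(−πζ/√(1−ζ²)) = 7.73%.

7.73%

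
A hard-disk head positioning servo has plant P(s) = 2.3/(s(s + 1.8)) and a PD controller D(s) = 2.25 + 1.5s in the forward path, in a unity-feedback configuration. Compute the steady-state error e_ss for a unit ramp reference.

0.348

The loop has one pole at the origin (type 1). Velocity error constant K_v = lim_{s→0} s·D(s)P(s) = 2.25·2.3/1.8 = 2.875.
Steady-state error to a unit ramp: e_ss = 1/K_v = 0.348.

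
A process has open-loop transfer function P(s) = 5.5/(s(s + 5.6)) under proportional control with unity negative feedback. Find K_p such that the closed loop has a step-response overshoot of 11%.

From %OS = 100·exp(−πζ/√(1−ζ²)) = 11%, ζ = −ln(0.11)/√(π²+ln²(0.11)) = 0.5749.
Characteristic equation s² + 5.6s + 5.5K_p = 0 gives ζ = 5.6/(2√(5.5K_p)).
Setting ζ = 0.5749: √(5.5K_p) = 5.6/(2·0.5749) = 4.871, so K_p = 23.72/5.5 = 4.31.

K_p = 4.31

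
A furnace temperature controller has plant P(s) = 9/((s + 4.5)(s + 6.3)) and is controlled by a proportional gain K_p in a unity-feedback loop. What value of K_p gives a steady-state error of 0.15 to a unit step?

Steady-state error for a unit step on this type-0 loop is 1/(1 + K_p·P(0)).
P(0) = 0.3175. Require 1/(1 + K_p·0.3175) = 0.15, so 1 + 0.3175·K_p = 6.667.
K_p = (6.667 − 1)/0.3175 = 17.8.

K_p = 17.8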